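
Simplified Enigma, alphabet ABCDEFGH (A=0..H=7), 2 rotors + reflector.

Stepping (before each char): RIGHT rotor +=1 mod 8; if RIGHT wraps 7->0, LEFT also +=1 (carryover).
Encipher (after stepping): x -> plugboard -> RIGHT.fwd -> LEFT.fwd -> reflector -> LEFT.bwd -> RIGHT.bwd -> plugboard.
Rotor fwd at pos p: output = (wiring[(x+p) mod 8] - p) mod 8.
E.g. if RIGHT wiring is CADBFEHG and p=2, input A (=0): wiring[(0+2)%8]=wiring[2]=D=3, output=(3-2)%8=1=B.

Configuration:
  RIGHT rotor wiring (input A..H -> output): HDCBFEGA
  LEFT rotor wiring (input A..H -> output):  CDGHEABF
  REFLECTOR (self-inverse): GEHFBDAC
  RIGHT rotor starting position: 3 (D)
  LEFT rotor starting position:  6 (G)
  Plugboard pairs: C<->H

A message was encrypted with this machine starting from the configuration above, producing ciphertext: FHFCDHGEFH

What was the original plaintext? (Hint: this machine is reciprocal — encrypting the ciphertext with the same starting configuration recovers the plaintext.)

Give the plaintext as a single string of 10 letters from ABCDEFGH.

Answer: ACAAEDCHEA

Derivation:
Char 1 ('F'): step: R->4, L=6; F->plug->F->R->H->L->C->refl->H->L'->B->R'->A->plug->A
Char 2 ('H'): step: R->5, L=6; H->plug->C->R->D->L->F->refl->D->L'->A->R'->H->plug->C
Char 3 ('F'): step: R->6, L=6; F->plug->F->R->D->L->F->refl->D->L'->A->R'->A->plug->A
Char 4 ('C'): step: R->7, L=6; C->plug->H->R->H->L->C->refl->H->L'->B->R'->A->plug->A
Char 5 ('D'): step: R->0, L->7 (L advanced); D->plug->D->R->B->L->D->refl->F->L'->F->R'->E->plug->E
Char 6 ('H'): step: R->1, L=7; H->plug->C->R->A->L->G->refl->A->L'->E->R'->D->plug->D
Char 7 ('G'): step: R->2, L=7; G->plug->G->R->F->L->F->refl->D->L'->B->R'->H->plug->C
Char 8 ('E'): step: R->3, L=7; E->plug->E->R->F->L->F->refl->D->L'->B->R'->C->plug->H
Char 9 ('F'): step: R->4, L=7; F->plug->F->R->H->L->C->refl->H->L'->D->R'->E->plug->E
Char 10 ('H'): step: R->5, L=7; H->plug->C->R->D->L->H->refl->C->L'->H->R'->A->plug->A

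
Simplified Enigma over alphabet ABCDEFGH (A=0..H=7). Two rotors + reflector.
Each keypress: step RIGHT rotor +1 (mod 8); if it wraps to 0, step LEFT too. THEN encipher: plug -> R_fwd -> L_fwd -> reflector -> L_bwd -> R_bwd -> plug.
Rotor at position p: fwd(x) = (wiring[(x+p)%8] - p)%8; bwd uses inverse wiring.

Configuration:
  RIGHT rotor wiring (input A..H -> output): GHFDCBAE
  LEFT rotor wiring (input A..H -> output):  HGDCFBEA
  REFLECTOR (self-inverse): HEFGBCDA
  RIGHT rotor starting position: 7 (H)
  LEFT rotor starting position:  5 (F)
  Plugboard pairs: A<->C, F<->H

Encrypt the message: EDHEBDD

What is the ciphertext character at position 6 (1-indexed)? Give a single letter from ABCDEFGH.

Char 1 ('E'): step: R->0, L->6 (L advanced); E->plug->E->R->C->L->B->refl->E->L'->F->R'->C->plug->A
Char 2 ('D'): step: R->1, L=6; D->plug->D->R->B->L->C->refl->F->L'->E->R'->B->plug->B
Char 3 ('H'): step: R->2, L=6; H->plug->F->R->C->L->B->refl->E->L'->F->R'->H->plug->F
Char 4 ('E'): step: R->3, L=6; E->plug->E->R->B->L->C->refl->F->L'->E->R'->G->plug->G
Char 5 ('B'): step: R->4, L=6; B->plug->B->R->F->L->E->refl->B->L'->C->R'->E->plug->E
Char 6 ('D'): step: R->5, L=6; D->plug->D->R->B->L->C->refl->F->L'->E->R'->A->plug->C

C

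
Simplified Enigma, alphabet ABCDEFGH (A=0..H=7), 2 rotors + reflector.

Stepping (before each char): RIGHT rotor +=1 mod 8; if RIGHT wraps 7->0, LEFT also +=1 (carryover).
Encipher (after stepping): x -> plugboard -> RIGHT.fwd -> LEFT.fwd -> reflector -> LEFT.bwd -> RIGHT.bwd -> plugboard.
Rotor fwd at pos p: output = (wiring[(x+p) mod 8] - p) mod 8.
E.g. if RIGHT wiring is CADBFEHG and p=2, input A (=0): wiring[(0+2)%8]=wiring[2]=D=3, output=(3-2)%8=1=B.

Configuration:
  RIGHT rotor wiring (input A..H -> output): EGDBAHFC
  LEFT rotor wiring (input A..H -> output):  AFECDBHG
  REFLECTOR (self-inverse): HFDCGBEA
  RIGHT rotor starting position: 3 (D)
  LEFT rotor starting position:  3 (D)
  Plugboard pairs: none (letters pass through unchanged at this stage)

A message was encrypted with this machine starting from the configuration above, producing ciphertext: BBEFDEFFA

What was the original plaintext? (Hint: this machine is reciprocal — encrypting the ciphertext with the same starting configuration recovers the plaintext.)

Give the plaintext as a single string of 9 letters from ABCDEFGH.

Char 1 ('B'): step: R->4, L=3; B->plug->B->R->D->L->E->refl->G->L'->C->R'->F->plug->F
Char 2 ('B'): step: R->5, L=3; B->plug->B->R->A->L->H->refl->A->L'->B->R'->E->plug->E
Char 3 ('E'): step: R->6, L=3; E->plug->E->R->F->L->F->refl->B->L'->H->R'->A->plug->A
Char 4 ('F'): step: R->7, L=3; F->plug->F->R->B->L->A->refl->H->L'->A->R'->G->plug->G
Char 5 ('D'): step: R->0, L->4 (L advanced); D->plug->D->R->B->L->F->refl->B->L'->F->R'->G->plug->G
Char 6 ('E'): step: R->1, L=4; E->plug->E->R->G->L->A->refl->H->L'->A->R'->C->plug->C
Char 7 ('F'): step: R->2, L=4; F->plug->F->R->A->L->H->refl->A->L'->G->R'->C->plug->C
Char 8 ('F'): step: R->3, L=4; F->plug->F->R->B->L->F->refl->B->L'->F->R'->B->plug->B
Char 9 ('A'): step: R->4, L=4; A->plug->A->R->E->L->E->refl->G->L'->H->R'->G->plug->G

Answer: FEAGGCCBG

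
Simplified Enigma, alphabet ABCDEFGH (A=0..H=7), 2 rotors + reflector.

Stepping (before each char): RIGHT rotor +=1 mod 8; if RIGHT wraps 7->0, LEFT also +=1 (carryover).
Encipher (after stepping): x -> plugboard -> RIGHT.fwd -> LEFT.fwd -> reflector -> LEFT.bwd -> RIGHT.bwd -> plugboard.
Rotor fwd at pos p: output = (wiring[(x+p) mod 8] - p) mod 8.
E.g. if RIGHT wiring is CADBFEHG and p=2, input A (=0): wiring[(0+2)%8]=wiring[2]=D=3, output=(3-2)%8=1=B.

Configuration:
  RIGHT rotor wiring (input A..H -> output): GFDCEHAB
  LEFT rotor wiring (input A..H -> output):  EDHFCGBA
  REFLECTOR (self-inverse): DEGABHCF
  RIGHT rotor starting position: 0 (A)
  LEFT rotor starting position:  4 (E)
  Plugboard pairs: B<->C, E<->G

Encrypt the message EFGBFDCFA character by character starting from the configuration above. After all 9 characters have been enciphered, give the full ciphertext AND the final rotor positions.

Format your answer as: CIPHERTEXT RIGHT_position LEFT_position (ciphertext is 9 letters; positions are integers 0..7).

Char 1 ('E'): step: R->1, L=4; E->plug->G->R->A->L->G->refl->C->L'->B->R'->C->plug->B
Char 2 ('F'): step: R->2, L=4; F->plug->F->R->H->L->B->refl->E->L'->D->R'->H->plug->H
Char 3 ('G'): step: R->3, L=4; G->plug->E->R->G->L->D->refl->A->L'->E->R'->C->plug->B
Char 4 ('B'): step: R->4, L=4; B->plug->C->R->E->L->A->refl->D->L'->G->R'->H->plug->H
Char 5 ('F'): step: R->5, L=4; F->plug->F->R->G->L->D->refl->A->L'->E->R'->C->plug->B
Char 6 ('D'): step: R->6, L=4; D->plug->D->R->H->L->B->refl->E->L'->D->R'->B->plug->C
Char 7 ('C'): step: R->7, L=4; C->plug->B->R->H->L->B->refl->E->L'->D->R'->E->plug->G
Char 8 ('F'): step: R->0, L->5 (L advanced); F->plug->F->R->H->L->F->refl->H->L'->D->R'->C->plug->B
Char 9 ('A'): step: R->1, L=5; A->plug->A->R->E->L->G->refl->C->L'->F->R'->H->plug->H
Final: ciphertext=BHBHBCGBH, RIGHT=1, LEFT=5

Answer: BHBHBCGBH 1 5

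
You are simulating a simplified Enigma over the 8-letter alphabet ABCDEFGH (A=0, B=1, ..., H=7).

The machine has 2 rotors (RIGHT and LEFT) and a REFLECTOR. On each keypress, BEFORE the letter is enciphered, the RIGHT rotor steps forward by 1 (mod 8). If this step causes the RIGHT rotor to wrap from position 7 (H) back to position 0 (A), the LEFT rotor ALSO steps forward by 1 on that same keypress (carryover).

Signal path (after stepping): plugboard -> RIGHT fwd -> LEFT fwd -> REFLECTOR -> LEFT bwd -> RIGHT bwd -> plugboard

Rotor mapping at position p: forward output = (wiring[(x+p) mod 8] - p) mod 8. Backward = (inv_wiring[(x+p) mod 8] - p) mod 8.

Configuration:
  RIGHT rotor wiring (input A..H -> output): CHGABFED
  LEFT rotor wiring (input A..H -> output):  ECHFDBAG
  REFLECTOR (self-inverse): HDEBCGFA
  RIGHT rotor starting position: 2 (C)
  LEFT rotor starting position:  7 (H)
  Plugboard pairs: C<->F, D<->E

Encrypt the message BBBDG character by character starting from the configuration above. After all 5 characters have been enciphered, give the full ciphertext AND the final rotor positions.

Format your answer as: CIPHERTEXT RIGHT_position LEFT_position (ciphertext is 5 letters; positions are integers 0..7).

Answer: AHDGH 7 7

Derivation:
Char 1 ('B'): step: R->3, L=7; B->plug->B->R->G->L->C->refl->E->L'->F->R'->A->plug->A
Char 2 ('B'): step: R->4, L=7; B->plug->B->R->B->L->F->refl->G->L'->E->R'->H->plug->H
Char 3 ('B'): step: R->5, L=7; B->plug->B->R->H->L->B->refl->D->L'->C->R'->E->plug->D
Char 4 ('D'): step: R->6, L=7; D->plug->E->R->A->L->H->refl->A->L'->D->R'->G->plug->G
Char 5 ('G'): step: R->7, L=7; G->plug->G->R->G->L->C->refl->E->L'->F->R'->H->plug->H
Final: ciphertext=AHDGH, RIGHT=7, LEFT=7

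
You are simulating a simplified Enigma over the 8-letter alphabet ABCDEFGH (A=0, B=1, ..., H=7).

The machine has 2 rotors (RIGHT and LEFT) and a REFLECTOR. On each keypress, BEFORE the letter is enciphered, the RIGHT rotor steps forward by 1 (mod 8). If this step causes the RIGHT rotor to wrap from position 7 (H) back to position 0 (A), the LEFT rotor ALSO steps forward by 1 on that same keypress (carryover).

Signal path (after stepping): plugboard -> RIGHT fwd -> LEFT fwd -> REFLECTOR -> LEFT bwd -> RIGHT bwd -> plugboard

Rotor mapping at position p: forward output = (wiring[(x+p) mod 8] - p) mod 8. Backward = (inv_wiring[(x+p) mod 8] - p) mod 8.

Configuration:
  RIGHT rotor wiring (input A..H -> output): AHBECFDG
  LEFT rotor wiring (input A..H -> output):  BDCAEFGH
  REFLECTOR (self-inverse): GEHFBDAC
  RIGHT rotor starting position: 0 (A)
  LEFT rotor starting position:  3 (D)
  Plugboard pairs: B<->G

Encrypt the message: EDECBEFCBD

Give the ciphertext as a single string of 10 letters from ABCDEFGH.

Char 1 ('E'): step: R->1, L=3; E->plug->E->R->E->L->E->refl->B->L'->B->R'->D->plug->D
Char 2 ('D'): step: R->2, L=3; D->plug->D->R->D->L->D->refl->F->L'->A->R'->C->plug->C
Char 3 ('E'): step: R->3, L=3; E->plug->E->R->D->L->D->refl->F->L'->A->R'->D->plug->D
Char 4 ('C'): step: R->4, L=3; C->plug->C->R->H->L->H->refl->C->L'->C->R'->D->plug->D
Char 5 ('B'): step: R->5, L=3; B->plug->G->R->H->L->H->refl->C->L'->C->R'->E->plug->E
Char 6 ('E'): step: R->6, L=3; E->plug->E->R->D->L->D->refl->F->L'->A->R'->B->plug->G
Char 7 ('F'): step: R->7, L=3; F->plug->F->R->D->L->D->refl->F->L'->A->R'->C->plug->C
Char 8 ('C'): step: R->0, L->4 (L advanced); C->plug->C->R->B->L->B->refl->E->L'->H->R'->B->plug->G
Char 9 ('B'): step: R->1, L=4; B->plug->G->R->F->L->H->refl->C->L'->C->R'->F->plug->F
Char 10 ('D'): step: R->2, L=4; D->plug->D->R->D->L->D->refl->F->L'->E->R'->F->plug->F

Answer: DCDDEGCGFF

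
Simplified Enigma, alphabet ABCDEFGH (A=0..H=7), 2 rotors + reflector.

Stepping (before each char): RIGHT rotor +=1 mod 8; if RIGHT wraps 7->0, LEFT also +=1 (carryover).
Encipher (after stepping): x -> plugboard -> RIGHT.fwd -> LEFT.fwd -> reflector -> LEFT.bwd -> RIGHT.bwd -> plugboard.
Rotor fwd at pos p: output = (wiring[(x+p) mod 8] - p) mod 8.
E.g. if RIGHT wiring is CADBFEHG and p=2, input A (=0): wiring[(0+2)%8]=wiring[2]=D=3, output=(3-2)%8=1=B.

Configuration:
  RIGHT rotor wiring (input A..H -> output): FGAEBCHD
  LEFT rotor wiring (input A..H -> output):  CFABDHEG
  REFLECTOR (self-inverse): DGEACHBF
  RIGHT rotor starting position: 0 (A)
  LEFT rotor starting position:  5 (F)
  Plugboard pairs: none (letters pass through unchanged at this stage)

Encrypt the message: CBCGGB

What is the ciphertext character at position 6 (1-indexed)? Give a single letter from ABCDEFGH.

Char 1 ('C'): step: R->1, L=5; C->plug->C->R->D->L->F->refl->H->L'->B->R'->E->plug->E
Char 2 ('B'): step: R->2, L=5; B->plug->B->R->C->L->B->refl->G->L'->H->R'->C->plug->C
Char 3 ('C'): step: R->3, L=5; C->plug->C->R->H->L->G->refl->B->L'->C->R'->F->plug->F
Char 4 ('G'): step: R->4, L=5; G->plug->G->R->E->L->A->refl->D->L'->F->R'->A->plug->A
Char 5 ('G'): step: R->5, L=5; G->plug->G->R->H->L->G->refl->B->L'->C->R'->B->plug->B
Char 6 ('B'): step: R->6, L=5; B->plug->B->R->F->L->D->refl->A->L'->E->R'->H->plug->H

H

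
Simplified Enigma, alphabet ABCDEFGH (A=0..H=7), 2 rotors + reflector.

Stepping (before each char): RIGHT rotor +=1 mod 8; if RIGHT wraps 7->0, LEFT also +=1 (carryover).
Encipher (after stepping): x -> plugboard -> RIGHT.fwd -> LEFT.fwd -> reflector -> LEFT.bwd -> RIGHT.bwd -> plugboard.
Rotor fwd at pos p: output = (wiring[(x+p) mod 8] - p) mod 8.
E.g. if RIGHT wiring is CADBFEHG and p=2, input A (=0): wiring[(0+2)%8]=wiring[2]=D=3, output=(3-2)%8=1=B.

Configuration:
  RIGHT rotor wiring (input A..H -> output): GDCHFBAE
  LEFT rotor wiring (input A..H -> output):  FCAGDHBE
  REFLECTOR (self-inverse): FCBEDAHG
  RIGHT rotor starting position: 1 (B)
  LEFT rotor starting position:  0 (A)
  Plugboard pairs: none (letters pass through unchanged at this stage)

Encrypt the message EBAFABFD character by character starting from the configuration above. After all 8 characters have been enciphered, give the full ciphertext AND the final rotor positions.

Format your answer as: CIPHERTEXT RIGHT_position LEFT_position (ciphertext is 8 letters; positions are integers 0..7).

Answer: HGGBCCHB 1 1

Derivation:
Char 1 ('E'): step: R->2, L=0; E->plug->E->R->G->L->B->refl->C->L'->B->R'->H->plug->H
Char 2 ('B'): step: R->3, L=0; B->plug->B->R->C->L->A->refl->F->L'->A->R'->G->plug->G
Char 3 ('A'): step: R->4, L=0; A->plug->A->R->B->L->C->refl->B->L'->G->R'->G->plug->G
Char 4 ('F'): step: R->5, L=0; F->plug->F->R->F->L->H->refl->G->L'->D->R'->B->plug->B
Char 5 ('A'): step: R->6, L=0; A->plug->A->R->C->L->A->refl->F->L'->A->R'->C->plug->C
Char 6 ('B'): step: R->7, L=0; B->plug->B->R->H->L->E->refl->D->L'->E->R'->C->plug->C
Char 7 ('F'): step: R->0, L->1 (L advanced); F->plug->F->R->B->L->H->refl->G->L'->E->R'->H->plug->H
Char 8 ('D'): step: R->1, L=1; D->plug->D->R->E->L->G->refl->H->L'->B->R'->B->plug->B
Final: ciphertext=HGGBCCHB, RIGHT=1, LEFT=1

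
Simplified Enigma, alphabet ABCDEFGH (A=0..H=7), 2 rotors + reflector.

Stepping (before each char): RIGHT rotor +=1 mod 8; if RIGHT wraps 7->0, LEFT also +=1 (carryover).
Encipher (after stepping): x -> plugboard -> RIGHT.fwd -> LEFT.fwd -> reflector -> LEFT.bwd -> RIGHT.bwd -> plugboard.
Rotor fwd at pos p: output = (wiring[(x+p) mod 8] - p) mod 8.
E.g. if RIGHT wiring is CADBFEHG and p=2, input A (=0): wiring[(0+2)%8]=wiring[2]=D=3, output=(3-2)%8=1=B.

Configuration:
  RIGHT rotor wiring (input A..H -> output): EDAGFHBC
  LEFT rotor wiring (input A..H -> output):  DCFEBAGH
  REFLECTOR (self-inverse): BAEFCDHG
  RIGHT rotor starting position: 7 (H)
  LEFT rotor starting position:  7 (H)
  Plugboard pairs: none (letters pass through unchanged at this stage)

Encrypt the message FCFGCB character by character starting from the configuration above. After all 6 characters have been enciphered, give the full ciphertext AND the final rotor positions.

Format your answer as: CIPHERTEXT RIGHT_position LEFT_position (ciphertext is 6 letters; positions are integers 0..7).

Char 1 ('F'): step: R->0, L->0 (L advanced); F->plug->F->R->H->L->H->refl->G->L'->G->R'->D->plug->D
Char 2 ('C'): step: R->1, L=0; C->plug->C->R->F->L->A->refl->B->L'->E->R'->D->plug->D
Char 3 ('F'): step: R->2, L=0; F->plug->F->R->A->L->D->refl->F->L'->C->R'->G->plug->G
Char 4 ('G'): step: R->3, L=0; G->plug->G->R->A->L->D->refl->F->L'->C->R'->B->plug->B
Char 5 ('C'): step: R->4, L=0; C->plug->C->R->F->L->A->refl->B->L'->E->R'->G->plug->G
Char 6 ('B'): step: R->5, L=0; B->plug->B->R->E->L->B->refl->A->L'->F->R'->C->plug->C
Final: ciphertext=DDGBGC, RIGHT=5, LEFT=0

Answer: DDGBGC 5 0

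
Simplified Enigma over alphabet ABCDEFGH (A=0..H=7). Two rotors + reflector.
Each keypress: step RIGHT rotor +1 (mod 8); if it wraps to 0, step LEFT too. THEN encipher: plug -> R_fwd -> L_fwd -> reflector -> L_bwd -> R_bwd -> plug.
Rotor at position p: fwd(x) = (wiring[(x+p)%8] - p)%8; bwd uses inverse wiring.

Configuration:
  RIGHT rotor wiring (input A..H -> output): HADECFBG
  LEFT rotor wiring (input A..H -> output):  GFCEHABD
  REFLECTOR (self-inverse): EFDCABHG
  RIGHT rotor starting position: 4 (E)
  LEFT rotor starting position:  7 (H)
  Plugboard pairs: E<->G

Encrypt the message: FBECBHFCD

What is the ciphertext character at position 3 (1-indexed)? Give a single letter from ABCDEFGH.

Char 1 ('F'): step: R->5, L=7; F->plug->F->R->G->L->B->refl->F->L'->E->R'->B->plug->B
Char 2 ('B'): step: R->6, L=7; B->plug->B->R->A->L->E->refl->A->L'->F->R'->E->plug->G
Char 3 ('E'): step: R->7, L=7; E->plug->G->R->G->L->B->refl->F->L'->E->R'->D->plug->D

D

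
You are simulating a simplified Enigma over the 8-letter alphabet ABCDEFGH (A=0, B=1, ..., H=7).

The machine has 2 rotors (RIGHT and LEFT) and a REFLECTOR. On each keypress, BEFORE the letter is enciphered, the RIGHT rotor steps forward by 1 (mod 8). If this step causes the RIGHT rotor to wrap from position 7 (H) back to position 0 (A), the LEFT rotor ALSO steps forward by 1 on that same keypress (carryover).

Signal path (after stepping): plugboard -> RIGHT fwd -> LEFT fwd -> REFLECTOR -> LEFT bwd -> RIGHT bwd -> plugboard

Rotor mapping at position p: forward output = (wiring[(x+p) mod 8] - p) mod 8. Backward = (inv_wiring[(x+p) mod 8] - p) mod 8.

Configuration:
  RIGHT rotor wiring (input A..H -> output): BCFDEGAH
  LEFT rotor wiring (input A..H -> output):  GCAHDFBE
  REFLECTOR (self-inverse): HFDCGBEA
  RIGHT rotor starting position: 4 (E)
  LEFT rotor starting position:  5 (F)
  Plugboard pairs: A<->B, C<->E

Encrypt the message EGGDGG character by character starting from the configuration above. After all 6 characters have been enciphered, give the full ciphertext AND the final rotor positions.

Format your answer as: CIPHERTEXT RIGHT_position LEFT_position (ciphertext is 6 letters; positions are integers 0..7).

Char 1 ('E'): step: R->5, L=5; E->plug->C->R->C->L->H->refl->A->L'->A->R'->F->plug->F
Char 2 ('G'): step: R->6, L=5; G->plug->G->R->G->L->C->refl->D->L'->F->R'->F->plug->F
Char 3 ('G'): step: R->7, L=5; G->plug->G->R->H->L->G->refl->E->L'->B->R'->H->plug->H
Char 4 ('D'): step: R->0, L->6 (L advanced); D->plug->D->R->D->L->E->refl->G->L'->B->R'->A->plug->B
Char 5 ('G'): step: R->1, L=6; G->plug->G->R->G->L->F->refl->B->L'->F->R'->E->plug->C
Char 6 ('G'): step: R->2, L=6; G->plug->G->R->H->L->H->refl->A->L'->C->R'->C->plug->E
Final: ciphertext=FFHBCE, RIGHT=2, LEFT=6

Answer: FFHBCE 2 6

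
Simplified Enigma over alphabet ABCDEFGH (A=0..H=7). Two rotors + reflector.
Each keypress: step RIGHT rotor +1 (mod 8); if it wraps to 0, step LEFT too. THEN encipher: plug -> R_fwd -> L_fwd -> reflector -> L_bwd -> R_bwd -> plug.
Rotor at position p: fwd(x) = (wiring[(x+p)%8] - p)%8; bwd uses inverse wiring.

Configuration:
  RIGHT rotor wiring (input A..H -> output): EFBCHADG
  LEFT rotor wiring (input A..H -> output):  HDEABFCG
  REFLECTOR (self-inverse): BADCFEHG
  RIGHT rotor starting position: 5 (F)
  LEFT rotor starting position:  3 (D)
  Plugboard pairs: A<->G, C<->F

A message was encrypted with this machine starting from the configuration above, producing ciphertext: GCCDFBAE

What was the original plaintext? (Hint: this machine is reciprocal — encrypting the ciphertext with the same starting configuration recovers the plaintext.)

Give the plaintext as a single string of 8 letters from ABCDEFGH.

Answer: BBEFAEDD

Derivation:
Char 1 ('G'): step: R->6, L=3; G->plug->A->R->F->L->E->refl->F->L'->A->R'->B->plug->B
Char 2 ('C'): step: R->7, L=3; C->plug->F->R->A->L->F->refl->E->L'->F->R'->B->plug->B
Char 3 ('C'): step: R->0, L->4 (L advanced); C->plug->F->R->A->L->F->refl->E->L'->H->R'->E->plug->E
Char 4 ('D'): step: R->1, L=4; D->plug->D->R->G->L->A->refl->B->L'->B->R'->C->plug->F
Char 5 ('F'): step: R->2, L=4; F->plug->C->R->F->L->H->refl->G->L'->C->R'->G->plug->A
Char 6 ('B'): step: R->3, L=4; B->plug->B->R->E->L->D->refl->C->L'->D->R'->E->plug->E
Char 7 ('A'): step: R->4, L=4; A->plug->G->R->F->L->H->refl->G->L'->C->R'->D->plug->D
Char 8 ('E'): step: R->5, L=4; E->plug->E->R->A->L->F->refl->E->L'->H->R'->D->plug->D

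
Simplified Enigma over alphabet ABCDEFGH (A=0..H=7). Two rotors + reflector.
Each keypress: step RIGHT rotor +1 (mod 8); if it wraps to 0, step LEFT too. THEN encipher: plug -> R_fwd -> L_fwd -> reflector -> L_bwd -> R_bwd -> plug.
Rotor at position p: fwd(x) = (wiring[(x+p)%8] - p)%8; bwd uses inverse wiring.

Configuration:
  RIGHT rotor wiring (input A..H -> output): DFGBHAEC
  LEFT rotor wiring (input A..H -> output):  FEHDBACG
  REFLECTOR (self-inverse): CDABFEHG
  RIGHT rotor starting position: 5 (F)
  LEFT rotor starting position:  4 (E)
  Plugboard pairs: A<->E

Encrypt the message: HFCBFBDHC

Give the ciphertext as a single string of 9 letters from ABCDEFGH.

Answer: DGGFAEBAF

Derivation:
Char 1 ('H'): step: R->6, L=4; H->plug->H->R->C->L->G->refl->H->L'->H->R'->D->plug->D
Char 2 ('F'): step: R->7, L=4; F->plug->F->R->A->L->F->refl->E->L'->B->R'->G->plug->G
Char 3 ('C'): step: R->0, L->5 (L advanced); C->plug->C->R->G->L->G->refl->H->L'->E->R'->G->plug->G
Char 4 ('B'): step: R->1, L=5; B->plug->B->R->F->L->C->refl->A->L'->D->R'->F->plug->F
Char 5 ('F'): step: R->2, L=5; F->plug->F->R->A->L->D->refl->B->L'->C->R'->E->plug->A
Char 6 ('B'): step: R->3, L=5; B->plug->B->R->E->L->H->refl->G->L'->G->R'->A->plug->E
Char 7 ('D'): step: R->4, L=5; D->plug->D->R->G->L->G->refl->H->L'->E->R'->B->plug->B
Char 8 ('H'): step: R->5, L=5; H->plug->H->R->C->L->B->refl->D->L'->A->R'->E->plug->A
Char 9 ('C'): step: R->6, L=5; C->plug->C->R->F->L->C->refl->A->L'->D->R'->F->plug->F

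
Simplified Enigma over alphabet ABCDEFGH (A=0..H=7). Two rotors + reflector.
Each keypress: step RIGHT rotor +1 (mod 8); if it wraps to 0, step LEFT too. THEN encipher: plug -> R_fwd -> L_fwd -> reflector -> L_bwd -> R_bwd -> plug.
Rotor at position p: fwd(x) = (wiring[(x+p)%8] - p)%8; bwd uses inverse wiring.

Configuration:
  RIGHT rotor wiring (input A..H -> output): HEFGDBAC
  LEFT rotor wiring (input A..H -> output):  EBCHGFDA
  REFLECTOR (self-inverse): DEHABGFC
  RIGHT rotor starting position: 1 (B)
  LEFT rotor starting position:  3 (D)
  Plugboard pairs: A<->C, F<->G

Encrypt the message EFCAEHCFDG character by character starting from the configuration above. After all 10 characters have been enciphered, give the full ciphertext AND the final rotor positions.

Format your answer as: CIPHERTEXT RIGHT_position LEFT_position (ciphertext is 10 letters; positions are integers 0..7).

Answer: BCHGCCBCBE 3 4

Derivation:
Char 1 ('E'): step: R->2, L=3; E->plug->E->R->G->L->G->refl->F->L'->E->R'->B->plug->B
Char 2 ('F'): step: R->3, L=3; F->plug->G->R->B->L->D->refl->A->L'->D->R'->A->plug->C
Char 3 ('C'): step: R->4, L=3; C->plug->A->R->H->L->H->refl->C->L'->C->R'->H->plug->H
Char 4 ('A'): step: R->5, L=3; A->plug->C->R->F->L->B->refl->E->L'->A->R'->F->plug->G
Char 5 ('E'): step: R->6, L=3; E->plug->E->R->H->L->H->refl->C->L'->C->R'->A->plug->C
Char 6 ('H'): step: R->7, L=3; H->plug->H->R->B->L->D->refl->A->L'->D->R'->A->plug->C
Char 7 ('C'): step: R->0, L->4 (L advanced); C->plug->A->R->H->L->D->refl->A->L'->E->R'->B->plug->B
Char 8 ('F'): step: R->1, L=4; F->plug->G->R->B->L->B->refl->E->L'->D->R'->A->plug->C
Char 9 ('D'): step: R->2, L=4; D->plug->D->R->H->L->D->refl->A->L'->E->R'->B->plug->B
Char 10 ('G'): step: R->3, L=4; G->plug->F->R->E->L->A->refl->D->L'->H->R'->E->plug->E
Final: ciphertext=BCHGCCBCBE, RIGHT=3, LEFT=4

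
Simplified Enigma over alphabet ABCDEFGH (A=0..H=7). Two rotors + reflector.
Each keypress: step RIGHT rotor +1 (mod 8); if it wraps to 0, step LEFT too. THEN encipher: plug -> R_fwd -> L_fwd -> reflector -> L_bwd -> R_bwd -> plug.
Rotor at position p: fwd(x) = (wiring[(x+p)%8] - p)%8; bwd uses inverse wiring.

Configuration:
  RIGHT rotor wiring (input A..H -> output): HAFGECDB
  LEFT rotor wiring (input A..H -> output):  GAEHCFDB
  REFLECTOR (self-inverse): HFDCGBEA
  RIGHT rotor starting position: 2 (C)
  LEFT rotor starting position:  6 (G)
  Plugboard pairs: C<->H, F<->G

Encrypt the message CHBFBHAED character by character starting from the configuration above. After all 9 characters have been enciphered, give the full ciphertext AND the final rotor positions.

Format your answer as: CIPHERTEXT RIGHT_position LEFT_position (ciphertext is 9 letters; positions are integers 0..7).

Char 1 ('C'): step: R->3, L=6; C->plug->H->R->C->L->A->refl->H->L'->H->R'->C->plug->H
Char 2 ('H'): step: R->4, L=6; H->plug->C->R->H->L->H->refl->A->L'->C->R'->H->plug->C
Char 3 ('B'): step: R->5, L=6; B->plug->B->R->G->L->E->refl->G->L'->E->R'->C->plug->H
Char 4 ('F'): step: R->6, L=6; F->plug->G->R->G->L->E->refl->G->L'->E->R'->H->plug->C
Char 5 ('B'): step: R->7, L=6; B->plug->B->R->A->L->F->refl->B->L'->F->R'->F->plug->G
Char 6 ('H'): step: R->0, L->7 (L advanced); H->plug->C->R->F->L->D->refl->C->L'->A->R'->B->plug->B
Char 7 ('A'): step: R->1, L=7; A->plug->A->R->H->L->E->refl->G->L'->G->R'->H->plug->C
Char 8 ('E'): step: R->2, L=7; E->plug->E->R->B->L->H->refl->A->L'->E->R'->B->plug->B
Char 9 ('D'): step: R->3, L=7; D->plug->D->R->A->L->C->refl->D->L'->F->R'->G->plug->F
Final: ciphertext=HCHCGBCBF, RIGHT=3, LEFT=7

Answer: HCHCGBCBF 3 7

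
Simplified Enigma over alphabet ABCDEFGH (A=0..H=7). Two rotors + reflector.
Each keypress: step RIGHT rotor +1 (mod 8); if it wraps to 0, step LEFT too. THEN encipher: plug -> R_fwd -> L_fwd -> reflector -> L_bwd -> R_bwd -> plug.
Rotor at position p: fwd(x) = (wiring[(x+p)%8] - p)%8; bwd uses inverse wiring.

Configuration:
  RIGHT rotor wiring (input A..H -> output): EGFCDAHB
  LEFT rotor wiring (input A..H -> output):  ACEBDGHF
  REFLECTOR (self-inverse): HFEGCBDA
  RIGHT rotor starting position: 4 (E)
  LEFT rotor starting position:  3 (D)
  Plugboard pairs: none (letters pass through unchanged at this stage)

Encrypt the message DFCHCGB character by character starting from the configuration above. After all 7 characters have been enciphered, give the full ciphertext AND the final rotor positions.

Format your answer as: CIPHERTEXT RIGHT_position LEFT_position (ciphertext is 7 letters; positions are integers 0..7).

Char 1 ('D'): step: R->5, L=3; D->plug->D->R->H->L->B->refl->F->L'->F->R'->G->plug->G
Char 2 ('F'): step: R->6, L=3; F->plug->F->R->E->L->C->refl->E->L'->D->R'->B->plug->B
Char 3 ('C'): step: R->7, L=3; C->plug->C->R->H->L->B->refl->F->L'->F->R'->B->plug->B
Char 4 ('H'): step: R->0, L->4 (L advanced); H->plug->H->R->B->L->C->refl->E->L'->E->R'->A->plug->A
Char 5 ('C'): step: R->1, L=4; C->plug->C->R->B->L->C->refl->E->L'->E->R'->B->plug->B
Char 6 ('G'): step: R->2, L=4; G->plug->G->R->C->L->D->refl->G->L'->F->R'->E->plug->E
Char 7 ('B'): step: R->3, L=4; B->plug->B->R->A->L->H->refl->A->L'->G->R'->E->plug->E
Final: ciphertext=GBBABEE, RIGHT=3, LEFT=4

Answer: GBBABEE 3 4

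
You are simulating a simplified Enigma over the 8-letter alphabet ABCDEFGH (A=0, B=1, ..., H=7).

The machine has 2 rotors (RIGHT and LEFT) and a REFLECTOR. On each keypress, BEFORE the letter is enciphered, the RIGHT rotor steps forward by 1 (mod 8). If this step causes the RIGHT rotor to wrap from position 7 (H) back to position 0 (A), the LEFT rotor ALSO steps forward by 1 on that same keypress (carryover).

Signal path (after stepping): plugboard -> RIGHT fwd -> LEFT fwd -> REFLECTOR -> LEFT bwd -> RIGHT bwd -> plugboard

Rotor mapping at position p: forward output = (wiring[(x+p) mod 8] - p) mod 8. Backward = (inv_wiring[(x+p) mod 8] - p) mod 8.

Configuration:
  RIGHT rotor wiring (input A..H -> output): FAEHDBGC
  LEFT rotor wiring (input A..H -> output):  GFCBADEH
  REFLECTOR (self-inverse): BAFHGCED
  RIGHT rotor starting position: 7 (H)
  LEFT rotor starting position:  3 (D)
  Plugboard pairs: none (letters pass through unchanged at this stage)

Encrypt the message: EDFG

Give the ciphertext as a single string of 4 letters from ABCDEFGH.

Char 1 ('E'): step: R->0, L->4 (L advanced); E->plug->E->R->D->L->D->refl->H->L'->B->R'->F->plug->F
Char 2 ('D'): step: R->1, L=4; D->plug->D->R->C->L->A->refl->B->L'->F->R'->F->plug->F
Char 3 ('F'): step: R->2, L=4; F->plug->F->R->A->L->E->refl->G->L'->G->R'->H->plug->H
Char 4 ('G'): step: R->3, L=4; G->plug->G->R->F->L->B->refl->A->L'->C->R'->F->plug->F

Answer: FFHF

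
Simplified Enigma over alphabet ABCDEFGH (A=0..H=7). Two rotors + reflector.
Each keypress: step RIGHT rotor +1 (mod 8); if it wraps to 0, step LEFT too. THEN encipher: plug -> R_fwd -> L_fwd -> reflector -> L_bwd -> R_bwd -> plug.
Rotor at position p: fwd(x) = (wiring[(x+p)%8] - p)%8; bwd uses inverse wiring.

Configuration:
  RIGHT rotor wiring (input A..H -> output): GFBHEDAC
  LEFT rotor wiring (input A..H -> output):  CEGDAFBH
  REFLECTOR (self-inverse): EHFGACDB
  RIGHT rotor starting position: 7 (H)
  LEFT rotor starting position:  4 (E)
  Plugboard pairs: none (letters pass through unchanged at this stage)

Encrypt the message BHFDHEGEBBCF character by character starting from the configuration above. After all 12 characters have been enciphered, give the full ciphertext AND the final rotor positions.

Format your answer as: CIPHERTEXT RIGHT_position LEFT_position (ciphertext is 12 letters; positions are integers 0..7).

Answer: EADAEDDHADGC 3 6

Derivation:
Char 1 ('B'): step: R->0, L->5 (L advanced); B->plug->B->R->F->L->B->refl->H->L'->E->R'->E->plug->E
Char 2 ('H'): step: R->1, L=5; H->plug->H->R->F->L->B->refl->H->L'->E->R'->A->plug->A
Char 3 ('F'): step: R->2, L=5; F->plug->F->R->A->L->A->refl->E->L'->B->R'->D->plug->D
Char 4 ('D'): step: R->3, L=5; D->plug->D->R->F->L->B->refl->H->L'->E->R'->A->plug->A
Char 5 ('H'): step: R->4, L=5; H->plug->H->R->D->L->F->refl->C->L'->C->R'->E->plug->E
Char 6 ('E'): step: R->5, L=5; E->plug->E->R->A->L->A->refl->E->L'->B->R'->D->plug->D
Char 7 ('G'): step: R->6, L=5; G->plug->G->R->G->L->G->refl->D->L'->H->R'->D->plug->D
Char 8 ('E'): step: R->7, L=5; E->plug->E->R->A->L->A->refl->E->L'->B->R'->H->plug->H
Char 9 ('B'): step: R->0, L->6 (L advanced); B->plug->B->R->F->L->F->refl->C->L'->G->R'->A->plug->A
Char 10 ('B'): step: R->1, L=6; B->plug->B->R->A->L->D->refl->G->L'->D->R'->D->plug->D
Char 11 ('C'): step: R->2, L=6; C->plug->C->R->C->L->E->refl->A->L'->E->R'->G->plug->G
Char 12 ('F'): step: R->3, L=6; F->plug->F->R->D->L->G->refl->D->L'->A->R'->C->plug->C
Final: ciphertext=EADAEDDHADGC, RIGHT=3, LEFT=6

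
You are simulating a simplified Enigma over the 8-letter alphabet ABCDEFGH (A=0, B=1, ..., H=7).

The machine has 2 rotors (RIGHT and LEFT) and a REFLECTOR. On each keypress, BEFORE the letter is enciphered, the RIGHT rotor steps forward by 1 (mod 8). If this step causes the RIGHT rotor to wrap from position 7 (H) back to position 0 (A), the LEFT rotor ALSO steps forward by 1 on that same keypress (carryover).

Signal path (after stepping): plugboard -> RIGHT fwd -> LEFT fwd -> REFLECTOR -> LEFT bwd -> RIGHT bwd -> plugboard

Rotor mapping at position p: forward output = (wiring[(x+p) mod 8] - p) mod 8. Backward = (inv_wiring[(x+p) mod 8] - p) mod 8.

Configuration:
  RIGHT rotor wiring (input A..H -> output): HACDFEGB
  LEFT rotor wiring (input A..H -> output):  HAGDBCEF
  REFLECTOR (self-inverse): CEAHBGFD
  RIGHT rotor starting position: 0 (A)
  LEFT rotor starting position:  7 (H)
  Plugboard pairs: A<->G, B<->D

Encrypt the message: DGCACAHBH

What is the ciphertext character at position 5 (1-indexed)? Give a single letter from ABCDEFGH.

Char 1 ('D'): step: R->1, L=7; D->plug->B->R->B->L->A->refl->C->L'->F->R'->F->plug->F
Char 2 ('G'): step: R->2, L=7; G->plug->A->R->A->L->G->refl->F->L'->H->R'->F->plug->F
Char 3 ('C'): step: R->3, L=7; C->plug->C->R->B->L->A->refl->C->L'->F->R'->G->plug->A
Char 4 ('A'): step: R->4, L=7; A->plug->G->R->G->L->D->refl->H->L'->D->R'->E->plug->E
Char 5 ('C'): step: R->5, L=7; C->plug->C->R->E->L->E->refl->B->L'->C->R'->D->plug->B

B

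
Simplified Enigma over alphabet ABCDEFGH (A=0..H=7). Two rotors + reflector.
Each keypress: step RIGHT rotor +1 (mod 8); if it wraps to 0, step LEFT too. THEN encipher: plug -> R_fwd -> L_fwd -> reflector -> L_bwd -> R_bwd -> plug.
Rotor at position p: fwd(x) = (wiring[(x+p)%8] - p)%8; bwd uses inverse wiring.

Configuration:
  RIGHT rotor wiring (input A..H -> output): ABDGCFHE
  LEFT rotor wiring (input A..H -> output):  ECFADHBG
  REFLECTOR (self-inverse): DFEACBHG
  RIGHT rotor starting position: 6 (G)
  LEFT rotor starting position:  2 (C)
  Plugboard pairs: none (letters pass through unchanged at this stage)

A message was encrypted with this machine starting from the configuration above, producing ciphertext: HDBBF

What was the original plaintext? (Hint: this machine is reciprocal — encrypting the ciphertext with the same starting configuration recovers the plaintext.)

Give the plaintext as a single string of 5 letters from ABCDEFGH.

Char 1 ('H'): step: R->7, L=2; H->plug->H->R->A->L->D->refl->A->L'->H->R'->E->plug->E
Char 2 ('D'): step: R->0, L->3 (L advanced); D->plug->D->R->G->L->H->refl->G->L'->D->R'->C->plug->C
Char 3 ('B'): step: R->1, L=3; B->plug->B->R->C->L->E->refl->C->L'->H->R'->H->plug->H
Char 4 ('B'): step: R->2, L=3; B->plug->B->R->E->L->D->refl->A->L'->B->R'->A->plug->A
Char 5 ('F'): step: R->3, L=3; F->plug->F->R->F->L->B->refl->F->L'->A->R'->H->plug->H

Answer: ECHAH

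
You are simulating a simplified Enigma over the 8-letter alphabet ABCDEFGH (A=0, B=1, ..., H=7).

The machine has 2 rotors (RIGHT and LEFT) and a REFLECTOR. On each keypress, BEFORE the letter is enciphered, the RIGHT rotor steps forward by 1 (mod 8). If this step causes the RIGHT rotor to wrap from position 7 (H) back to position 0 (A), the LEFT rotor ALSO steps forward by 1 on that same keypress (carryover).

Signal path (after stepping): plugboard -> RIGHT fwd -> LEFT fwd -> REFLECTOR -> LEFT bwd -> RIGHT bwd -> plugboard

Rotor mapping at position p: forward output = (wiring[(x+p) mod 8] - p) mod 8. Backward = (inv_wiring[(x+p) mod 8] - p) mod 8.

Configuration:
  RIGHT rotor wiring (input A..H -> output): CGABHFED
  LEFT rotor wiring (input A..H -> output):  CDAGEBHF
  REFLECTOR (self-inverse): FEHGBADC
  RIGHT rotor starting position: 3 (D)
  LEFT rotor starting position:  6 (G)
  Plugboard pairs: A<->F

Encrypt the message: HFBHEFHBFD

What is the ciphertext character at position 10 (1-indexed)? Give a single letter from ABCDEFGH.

Char 1 ('H'): step: R->4, L=6; H->plug->H->R->F->L->A->refl->F->L'->D->R'->A->plug->F
Char 2 ('F'): step: R->5, L=6; F->plug->A->R->A->L->B->refl->E->L'->C->R'->H->plug->H
Char 3 ('B'): step: R->6, L=6; B->plug->B->R->F->L->A->refl->F->L'->D->R'->F->plug->A
Char 4 ('H'): step: R->7, L=6; H->plug->H->R->F->L->A->refl->F->L'->D->R'->B->plug->B
Char 5 ('E'): step: R->0, L->7 (L advanced); E->plug->E->R->H->L->A->refl->F->L'->F->R'->F->plug->A
Char 6 ('F'): step: R->1, L=7; F->plug->A->R->F->L->F->refl->A->L'->H->R'->B->plug->B
Char 7 ('H'): step: R->2, L=7; H->plug->H->R->E->L->H->refl->C->L'->G->R'->A->plug->F
Char 8 ('B'): step: R->3, L=7; B->plug->B->R->E->L->H->refl->C->L'->G->R'->A->plug->F
Char 9 ('F'): step: R->4, L=7; F->plug->A->R->D->L->B->refl->E->L'->C->R'->F->plug->A
Char 10 ('D'): step: R->5, L=7; D->plug->D->R->F->L->F->refl->A->L'->H->R'->B->plug->B

B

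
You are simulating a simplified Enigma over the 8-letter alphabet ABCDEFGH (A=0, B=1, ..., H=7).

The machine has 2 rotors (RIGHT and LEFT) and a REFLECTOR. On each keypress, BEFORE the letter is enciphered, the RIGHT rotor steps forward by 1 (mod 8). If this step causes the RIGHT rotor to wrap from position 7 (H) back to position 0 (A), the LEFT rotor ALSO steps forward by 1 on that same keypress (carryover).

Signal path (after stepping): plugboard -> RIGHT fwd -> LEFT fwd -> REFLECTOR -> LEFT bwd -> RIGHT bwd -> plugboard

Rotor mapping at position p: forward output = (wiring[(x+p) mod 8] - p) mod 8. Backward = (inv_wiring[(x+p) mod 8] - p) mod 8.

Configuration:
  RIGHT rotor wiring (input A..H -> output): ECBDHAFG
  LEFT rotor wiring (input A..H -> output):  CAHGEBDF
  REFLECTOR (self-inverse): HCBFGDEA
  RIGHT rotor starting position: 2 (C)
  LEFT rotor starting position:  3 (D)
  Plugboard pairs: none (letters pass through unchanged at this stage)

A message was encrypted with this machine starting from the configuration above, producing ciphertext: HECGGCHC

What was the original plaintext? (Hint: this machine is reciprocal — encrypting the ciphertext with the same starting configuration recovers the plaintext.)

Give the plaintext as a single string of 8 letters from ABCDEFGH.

Char 1 ('H'): step: R->3, L=3; H->plug->H->R->G->L->F->refl->D->L'->A->R'->A->plug->A
Char 2 ('E'): step: R->4, L=3; E->plug->E->R->A->L->D->refl->F->L'->G->R'->F->plug->F
Char 3 ('C'): step: R->5, L=3; C->plug->C->R->B->L->B->refl->C->L'->E->R'->F->plug->F
Char 4 ('G'): step: R->6, L=3; G->plug->G->R->B->L->B->refl->C->L'->E->R'->D->plug->D
Char 5 ('G'): step: R->7, L=3; G->plug->G->R->B->L->B->refl->C->L'->E->R'->E->plug->E
Char 6 ('C'): step: R->0, L->4 (L advanced); C->plug->C->R->B->L->F->refl->D->L'->G->R'->H->plug->H
Char 7 ('H'): step: R->1, L=4; H->plug->H->R->D->L->B->refl->C->L'->H->R'->E->plug->E
Char 8 ('C'): step: R->2, L=4; C->plug->C->R->F->L->E->refl->G->L'->E->R'->F->plug->F

Answer: AFFDEHEF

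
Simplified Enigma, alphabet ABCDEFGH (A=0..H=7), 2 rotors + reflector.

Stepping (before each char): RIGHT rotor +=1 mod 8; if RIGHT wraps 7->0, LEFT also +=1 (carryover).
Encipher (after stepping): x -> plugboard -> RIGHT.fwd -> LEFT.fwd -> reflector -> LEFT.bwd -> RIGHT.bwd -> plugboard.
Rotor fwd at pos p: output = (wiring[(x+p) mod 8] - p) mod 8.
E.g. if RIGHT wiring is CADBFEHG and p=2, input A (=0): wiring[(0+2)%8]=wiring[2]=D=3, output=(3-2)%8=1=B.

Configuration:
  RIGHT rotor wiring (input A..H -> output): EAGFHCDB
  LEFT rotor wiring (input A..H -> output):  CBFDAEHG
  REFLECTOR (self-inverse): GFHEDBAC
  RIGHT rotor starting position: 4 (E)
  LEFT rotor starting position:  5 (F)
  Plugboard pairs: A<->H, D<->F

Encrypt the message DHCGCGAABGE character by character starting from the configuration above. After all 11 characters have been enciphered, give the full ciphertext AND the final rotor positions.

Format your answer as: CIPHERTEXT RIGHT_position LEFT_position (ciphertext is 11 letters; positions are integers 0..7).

Char 1 ('D'): step: R->5, L=5; D->plug->F->R->B->L->C->refl->H->L'->A->R'->G->plug->G
Char 2 ('H'): step: R->6, L=5; H->plug->A->R->F->L->A->refl->G->L'->G->R'->C->plug->C
Char 3 ('C'): step: R->7, L=5; C->plug->C->R->B->L->C->refl->H->L'->A->R'->F->plug->D
Char 4 ('G'): step: R->0, L->6 (L advanced); G->plug->G->R->D->L->D->refl->E->L'->C->R'->F->plug->D
Char 5 ('C'): step: R->1, L=6; C->plug->C->R->E->L->H->refl->C->L'->G->R'->D->plug->F
Char 6 ('G'): step: R->2, L=6; G->plug->G->R->C->L->E->refl->D->L'->D->R'->B->plug->B
Char 7 ('A'): step: R->3, L=6; A->plug->H->R->D->L->D->refl->E->L'->C->R'->A->plug->H
Char 8 ('A'): step: R->4, L=6; A->plug->H->R->B->L->A->refl->G->L'->H->R'->C->plug->C
Char 9 ('B'): step: R->5, L=6; B->plug->B->R->G->L->C->refl->H->L'->E->R'->C->plug->C
Char 10 ('G'): step: R->6, L=6; G->plug->G->R->B->L->A->refl->G->L'->H->R'->F->plug->D
Char 11 ('E'): step: R->7, L=6; E->plug->E->R->G->L->C->refl->H->L'->E->R'->H->plug->A
Final: ciphertext=GCDDFBHCCDA, RIGHT=7, LEFT=6

Answer: GCDDFBHCCDA 7 6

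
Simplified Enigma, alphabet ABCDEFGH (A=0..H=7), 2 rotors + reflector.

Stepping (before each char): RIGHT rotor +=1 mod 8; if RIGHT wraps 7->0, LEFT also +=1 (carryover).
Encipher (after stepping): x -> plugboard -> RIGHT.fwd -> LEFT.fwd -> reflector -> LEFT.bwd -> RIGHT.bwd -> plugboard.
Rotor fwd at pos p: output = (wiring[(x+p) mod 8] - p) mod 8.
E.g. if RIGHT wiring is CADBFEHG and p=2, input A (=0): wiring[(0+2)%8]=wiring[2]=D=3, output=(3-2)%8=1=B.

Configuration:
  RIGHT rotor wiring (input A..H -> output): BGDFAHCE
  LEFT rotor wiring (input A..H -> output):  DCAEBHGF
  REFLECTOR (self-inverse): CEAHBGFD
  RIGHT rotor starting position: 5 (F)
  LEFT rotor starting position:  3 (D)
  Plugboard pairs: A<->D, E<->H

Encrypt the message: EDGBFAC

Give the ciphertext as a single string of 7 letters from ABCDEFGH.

Char 1 ('E'): step: R->6, L=3; E->plug->H->R->B->L->G->refl->F->L'->H->R'->F->plug->F
Char 2 ('D'): step: R->7, L=3; D->plug->A->R->F->L->A->refl->C->L'->E->R'->D->plug->A
Char 3 ('G'): step: R->0, L->4 (L advanced); G->plug->G->R->C->L->C->refl->A->L'->H->R'->F->plug->F
Char 4 ('B'): step: R->1, L=4; B->plug->B->R->C->L->C->refl->A->L'->H->R'->D->plug->A
Char 5 ('F'): step: R->2, L=4; F->plug->F->R->C->L->C->refl->A->L'->H->R'->G->plug->G
Char 6 ('A'): step: R->3, L=4; A->plug->D->R->H->L->A->refl->C->L'->C->R'->A->plug->D
Char 7 ('C'): step: R->4, L=4; C->plug->C->R->G->L->E->refl->B->L'->D->R'->B->plug->B

Answer: FAFAGDB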